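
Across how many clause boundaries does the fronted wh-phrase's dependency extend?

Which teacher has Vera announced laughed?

"which teacher" is extracted from the subject of "laughed".
Boundaries crossed, outermost first: [Ø] — 1 in total.

1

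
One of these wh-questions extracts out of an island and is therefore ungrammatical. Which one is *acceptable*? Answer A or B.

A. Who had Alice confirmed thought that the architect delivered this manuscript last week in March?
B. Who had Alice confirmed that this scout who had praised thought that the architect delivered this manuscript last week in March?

A

In B, the wh-phrase is extracted from inside a complex-NP island (relative clause) (introduced by "who"), which blocks movement.
In A, the extraction path crosses only that-complement boundaries, which are transparent.
So A is grammatical.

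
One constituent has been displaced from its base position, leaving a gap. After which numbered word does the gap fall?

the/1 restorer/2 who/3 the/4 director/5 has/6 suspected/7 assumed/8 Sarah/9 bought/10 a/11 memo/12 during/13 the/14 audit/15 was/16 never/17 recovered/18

7

The displaced element is "the restorer" (word 2).
It is linked across 1 clause boundary (Ø).
It functions as the subject of "assumed", so the gap sits immediately after word 7 ("suspected").
Base order: The director has suspected the restorer assumed Sarah bought a memo during the audit.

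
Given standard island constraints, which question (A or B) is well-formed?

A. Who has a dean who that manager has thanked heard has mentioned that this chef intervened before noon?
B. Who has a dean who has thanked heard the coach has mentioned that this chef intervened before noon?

A

In B, the wh-phrase is extracted from inside a complex-NP island (relative clause) (introduced by "who"), which blocks movement.
In A, the extraction path crosses only that-complement boundaries, which are transparent.
So A is grammatical.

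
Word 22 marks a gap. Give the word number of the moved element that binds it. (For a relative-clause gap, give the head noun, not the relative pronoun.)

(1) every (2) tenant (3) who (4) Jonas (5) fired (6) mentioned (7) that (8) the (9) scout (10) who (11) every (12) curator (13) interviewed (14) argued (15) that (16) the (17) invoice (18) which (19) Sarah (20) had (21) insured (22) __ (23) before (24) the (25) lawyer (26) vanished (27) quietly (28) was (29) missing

The gap at 22 is the object of "insured", inside a relative clause.
The relative pronoun is "which" (word 18); it is bound by the head noun immediately before it.
Its filler is the head noun "invoice", at word 17.

17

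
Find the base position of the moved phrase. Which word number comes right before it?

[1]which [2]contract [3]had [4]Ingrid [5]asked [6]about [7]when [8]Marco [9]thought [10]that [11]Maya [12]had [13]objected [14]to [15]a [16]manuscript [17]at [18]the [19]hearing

6

The displaced element is "which contract" (word 2).
It functions as the object of the preposition "about" of "asked", so the gap sits immediately after word 6 ("about").
Base order: Ingrid had asked about which contract when Marco thought that Maya had objected to a manuscript at the hearing.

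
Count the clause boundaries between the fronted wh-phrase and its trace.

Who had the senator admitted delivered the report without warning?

"who" is extracted from the subject of "delivered".
Boundaries crossed, outermost first: [Ø] — 1 in total.

1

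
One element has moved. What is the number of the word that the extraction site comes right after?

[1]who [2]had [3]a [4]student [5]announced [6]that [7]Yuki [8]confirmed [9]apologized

The displaced element is "who" (word 1).
It is linked across 2 clause boundaries (that → Ø).
It functions as the subject of "apologized", so the gap sits immediately after word 8 ("confirmed").
Base order: A student had announced that Yuki confirmed that who apologized.

8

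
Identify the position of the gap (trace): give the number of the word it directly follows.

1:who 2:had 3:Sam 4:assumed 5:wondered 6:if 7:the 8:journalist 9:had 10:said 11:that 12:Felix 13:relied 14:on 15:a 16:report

4

The displaced element is "who" (word 1).
It is linked across 1 clause boundary (Ø).
It functions as the subject of "wondered", so the gap sits immediately after word 4 ("assumed").
Base order: Sam had assumed who wondered if the journalist had said that Felix relied on a report.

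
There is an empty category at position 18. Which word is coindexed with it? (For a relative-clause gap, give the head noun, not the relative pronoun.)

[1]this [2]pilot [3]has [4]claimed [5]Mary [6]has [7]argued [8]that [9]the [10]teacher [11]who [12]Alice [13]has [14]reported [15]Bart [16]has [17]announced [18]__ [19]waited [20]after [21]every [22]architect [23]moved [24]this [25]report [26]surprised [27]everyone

10

The gap at 18 is the subject of "waited", inside a relative clause.
The relative pronoun is "who" (word 11); it is bound by the head noun immediately before it.
Its filler is the head noun "teacher", at word 10.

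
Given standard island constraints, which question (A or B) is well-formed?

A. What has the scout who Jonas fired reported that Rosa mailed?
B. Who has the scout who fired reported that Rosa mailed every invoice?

A

In B, the wh-phrase is extracted from inside a complex-NP island (relative clause) (introduced by "who"), which blocks movement.
In A, the extraction path crosses only that-complement boundaries, which are transparent.
So A is grammatical.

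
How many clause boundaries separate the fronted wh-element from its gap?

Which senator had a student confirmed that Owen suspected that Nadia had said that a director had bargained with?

3

"which senator" is extracted from the PP object of "bargained".
Boundaries crossed, outermost first: [that], [that], [that] — 3 in total.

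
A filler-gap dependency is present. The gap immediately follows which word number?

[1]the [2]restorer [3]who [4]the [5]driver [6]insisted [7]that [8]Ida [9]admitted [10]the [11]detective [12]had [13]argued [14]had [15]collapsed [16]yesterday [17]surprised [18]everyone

13

The displaced element is "the restorer" (word 2).
It is linked across 3 clause boundaries (that → Ø → Ø).
It functions as the subject of "collapsed", so the gap sits immediately after word 13 ("argued").
Base order: The driver insisted that Ida admitted the detective had argued the restorer had collapsed yesterday.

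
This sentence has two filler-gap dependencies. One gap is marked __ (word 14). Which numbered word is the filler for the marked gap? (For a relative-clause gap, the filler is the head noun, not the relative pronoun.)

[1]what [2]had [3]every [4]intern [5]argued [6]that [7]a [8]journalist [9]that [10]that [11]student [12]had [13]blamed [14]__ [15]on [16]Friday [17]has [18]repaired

8

The marked gap is inside the relative clause, the direct object of "blamed".
Its filler is the head noun "journalist" (via "that"), at word 8.
(The other dependency links word 1 to a gap after word 18.)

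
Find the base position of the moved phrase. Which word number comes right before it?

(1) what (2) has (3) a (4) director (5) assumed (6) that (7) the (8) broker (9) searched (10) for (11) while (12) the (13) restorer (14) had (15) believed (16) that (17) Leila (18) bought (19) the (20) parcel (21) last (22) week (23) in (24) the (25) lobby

10

The displaced element is "what" (word 1).
It is linked across 1 clause boundary (that).
It functions as the object of the preposition "for" of "searched", so the gap sits immediately after word 10 ("for").
Base order: A director has assumed that the broker searched for what while the restorer had believed that Leila bought the parcel last week in the lobby.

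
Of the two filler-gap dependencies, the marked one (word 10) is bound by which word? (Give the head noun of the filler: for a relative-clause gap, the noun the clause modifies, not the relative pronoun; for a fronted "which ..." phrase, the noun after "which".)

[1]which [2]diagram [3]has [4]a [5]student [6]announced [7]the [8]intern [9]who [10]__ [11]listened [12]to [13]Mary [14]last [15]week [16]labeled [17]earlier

8

The marked gap is inside the relative clause, the subject of "listened".
Its filler is the head noun "intern" (via "who"), at word 8.
(The other dependency links word 2 to a gap after word 16.)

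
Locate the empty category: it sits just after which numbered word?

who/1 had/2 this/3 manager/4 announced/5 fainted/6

5

The displaced element is "who" (word 1).
It is linked across 1 clause boundary (Ø).
It functions as the subject of "fainted", so the gap sits immediately after word 5 ("announced").
Base order: This manager had announced that who fainted.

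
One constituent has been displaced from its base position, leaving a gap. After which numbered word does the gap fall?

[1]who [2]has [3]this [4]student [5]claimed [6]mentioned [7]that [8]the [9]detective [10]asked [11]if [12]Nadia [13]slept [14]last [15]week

5

The displaced element is "who" (word 1).
It is linked across 1 clause boundary (Ø).
It functions as the subject of "mentioned", so the gap sits immediately after word 5 ("claimed").
Base order: This student has claimed who mentioned that the detective asked if Nadia slept last week.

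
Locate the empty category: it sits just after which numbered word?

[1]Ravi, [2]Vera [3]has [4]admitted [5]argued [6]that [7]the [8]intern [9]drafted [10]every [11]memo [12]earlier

The displaced element is "Ravi" (word 1).
It is linked across 1 clause boundary (Ø).
It functions as the subject of "argued", so the gap sits immediately after word 4 ("admitted").
Base order: Vera has admitted that Ravi argued that the intern drafted every memo earlier.

4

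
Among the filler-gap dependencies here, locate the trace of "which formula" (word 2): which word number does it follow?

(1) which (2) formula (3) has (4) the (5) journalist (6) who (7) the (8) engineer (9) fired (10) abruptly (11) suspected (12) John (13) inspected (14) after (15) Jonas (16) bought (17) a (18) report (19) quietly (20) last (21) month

The displaced element is "which formula" (word 2).
It is linked across 1 clause boundary (Ø).
It functions as the direct object of "inspected", so the gap sits immediately after word 13 ("inspected").
Base order: The journalist who the engineer fired abruptly has suspected John inspected which formula after Jonas bought a report quietly last month.

13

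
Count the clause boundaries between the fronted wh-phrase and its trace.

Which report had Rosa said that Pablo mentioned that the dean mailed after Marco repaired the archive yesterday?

"which report" is extracted from the object of "mailed".
Boundaries crossed, outermost first: [that], [that] — 2 in total.

2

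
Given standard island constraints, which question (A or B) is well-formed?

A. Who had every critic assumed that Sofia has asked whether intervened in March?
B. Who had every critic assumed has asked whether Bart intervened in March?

In A, the wh-phrase is extracted from inside a wh-island (introduced by "whether"), which blocks movement.
In B, the extraction path crosses only that-complement boundaries, which are transparent.
So B is grammatical.

B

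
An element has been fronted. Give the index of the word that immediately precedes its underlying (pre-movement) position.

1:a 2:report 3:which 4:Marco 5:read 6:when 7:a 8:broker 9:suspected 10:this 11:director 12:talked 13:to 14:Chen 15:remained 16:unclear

5

The displaced element is "a report" (word 2).
It functions as the direct object of "read", so the gap sits immediately after word 5 ("read").
Base order: Marco read a report when a broker suspected this director talked to Chen.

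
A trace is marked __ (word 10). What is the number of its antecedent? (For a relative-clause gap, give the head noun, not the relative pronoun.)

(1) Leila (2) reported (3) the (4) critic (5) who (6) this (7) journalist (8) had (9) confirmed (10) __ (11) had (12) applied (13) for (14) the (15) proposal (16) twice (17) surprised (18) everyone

The gap at 10 is the subject of "applied", inside a relative clause.
The relative pronoun is "who" (word 5); it is bound by the head noun immediately before it.
Its filler is the head noun "critic", at word 4.

4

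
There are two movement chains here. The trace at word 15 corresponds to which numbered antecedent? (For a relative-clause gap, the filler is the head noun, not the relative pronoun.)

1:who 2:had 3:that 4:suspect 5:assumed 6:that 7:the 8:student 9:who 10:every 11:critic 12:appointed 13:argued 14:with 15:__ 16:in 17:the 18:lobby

1

The marked gap is the object of the preposition "with" of "argued".
Its filler is the fronted wh-phrase "who", at word 1.
(The other dependency links word 8 to a gap after word 12.)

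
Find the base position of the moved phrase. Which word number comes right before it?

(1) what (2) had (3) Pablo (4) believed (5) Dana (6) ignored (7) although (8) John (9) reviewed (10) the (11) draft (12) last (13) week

6

The displaced element is "what" (word 1).
It is linked across 1 clause boundary (Ø).
It functions as the direct object of "ignored", so the gap sits immediately after word 6 ("ignored").
Base order: Pablo had believed Dana ignored what although John reviewed the draft last week.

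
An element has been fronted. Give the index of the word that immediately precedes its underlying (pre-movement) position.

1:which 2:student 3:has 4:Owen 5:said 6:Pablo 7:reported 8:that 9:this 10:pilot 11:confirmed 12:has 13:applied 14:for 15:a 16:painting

11

The displaced element is "which student" (word 2).
It is linked across 3 clause boundaries (Ø → that → Ø).
It functions as the subject of "applied", so the gap sits immediately after word 11 ("confirmed").
Base order: Owen has said Pablo reported that this pilot confirmed which student has applied for a painting.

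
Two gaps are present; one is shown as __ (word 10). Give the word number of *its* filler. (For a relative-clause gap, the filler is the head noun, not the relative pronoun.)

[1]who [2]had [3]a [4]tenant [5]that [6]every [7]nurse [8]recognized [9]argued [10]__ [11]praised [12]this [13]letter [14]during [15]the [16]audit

The marked gap is the subject of "praised".
Its filler is the fronted wh-phrase "who", at word 1.
(The other dependency links word 4 to a gap after word 8.)

1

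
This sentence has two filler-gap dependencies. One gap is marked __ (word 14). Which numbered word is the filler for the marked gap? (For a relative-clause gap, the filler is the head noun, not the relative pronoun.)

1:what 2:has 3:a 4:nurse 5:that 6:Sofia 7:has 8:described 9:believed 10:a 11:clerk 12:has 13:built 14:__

The marked gap is the direct object of "built".
Its filler is the fronted wh-phrase "what", at word 1.
(The other dependency links word 4 to a gap after word 8.)

1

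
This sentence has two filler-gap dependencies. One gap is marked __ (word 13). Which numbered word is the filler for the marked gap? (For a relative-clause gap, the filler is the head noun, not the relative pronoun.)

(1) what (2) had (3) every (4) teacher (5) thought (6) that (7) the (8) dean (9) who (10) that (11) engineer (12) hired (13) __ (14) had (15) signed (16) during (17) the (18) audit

8

The marked gap is inside the relative clause, the direct object of "hired".
Its filler is the head noun "dean" (via "who"), at word 8.
(The other dependency links word 1 to a gap after word 15.)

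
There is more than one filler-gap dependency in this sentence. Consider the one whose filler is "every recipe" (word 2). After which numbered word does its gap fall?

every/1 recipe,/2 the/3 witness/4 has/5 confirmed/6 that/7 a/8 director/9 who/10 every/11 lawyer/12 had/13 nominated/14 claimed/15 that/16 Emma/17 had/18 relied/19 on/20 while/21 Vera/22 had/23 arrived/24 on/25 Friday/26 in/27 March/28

20

The displaced element is "every recipe" (word 2).
It is linked across 2 clause boundaries (that → that).
It functions as the object of the preposition "on" of "relied", so the gap sits immediately after word 20 ("on").
Base order: The witness has confirmed that a director who every lawyer had nominated claimed that Emma had relied on every recipe while Vera had arrived on Friday in March.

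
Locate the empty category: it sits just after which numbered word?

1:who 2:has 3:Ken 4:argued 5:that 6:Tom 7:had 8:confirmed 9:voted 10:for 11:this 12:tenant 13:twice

The displaced element is "who" (word 1).
It is linked across 2 clause boundaries (that → Ø).
It functions as the subject of "voted", so the gap sits immediately after word 8 ("confirmed").
Base order: Ken has argued that Tom had confirmed who voted for this tenant twice.

8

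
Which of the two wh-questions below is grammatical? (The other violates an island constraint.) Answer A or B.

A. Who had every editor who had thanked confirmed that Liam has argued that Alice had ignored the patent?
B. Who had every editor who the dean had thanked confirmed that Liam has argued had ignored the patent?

In A, the wh-phrase is extracted from inside a complex-NP island (relative clause) (introduced by "who"), which blocks movement.
In B, the extraction path crosses only that-complement boundaries, which are transparent.
So B is grammatical.

B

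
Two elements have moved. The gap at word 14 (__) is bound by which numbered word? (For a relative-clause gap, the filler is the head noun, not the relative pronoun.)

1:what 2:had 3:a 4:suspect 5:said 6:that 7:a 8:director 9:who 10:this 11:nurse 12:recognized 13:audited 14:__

1

The marked gap is the direct object of "audited".
Its filler is the fronted wh-phrase "what", at word 1.
(The other dependency links word 8 to a gap after word 12.)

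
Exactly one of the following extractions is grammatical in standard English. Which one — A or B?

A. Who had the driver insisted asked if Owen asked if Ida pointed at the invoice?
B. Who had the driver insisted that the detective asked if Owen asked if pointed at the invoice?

A

In B, the wh-phrase is extracted from inside a wh-island (introduced by "if"), which blocks movement.
In A, the extraction path crosses only that-complement boundaries, which are transparent.
So A is grammatical.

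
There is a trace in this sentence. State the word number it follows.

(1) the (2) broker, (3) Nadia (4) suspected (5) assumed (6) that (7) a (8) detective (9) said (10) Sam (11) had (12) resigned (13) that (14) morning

The displaced element is "the broker" (word 2).
It is linked across 1 clause boundary (Ø).
It functions as the subject of "assumed", so the gap sits immediately after word 4 ("suspected").
Base order: Nadia suspected that the broker assumed that a detective said Sam had resigned that morning.

4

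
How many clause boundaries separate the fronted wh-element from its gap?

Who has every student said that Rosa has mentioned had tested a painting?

"who" is extracted from the subject of "tested".
Boundaries crossed, outermost first: [that], [Ø] — 2 in total.

2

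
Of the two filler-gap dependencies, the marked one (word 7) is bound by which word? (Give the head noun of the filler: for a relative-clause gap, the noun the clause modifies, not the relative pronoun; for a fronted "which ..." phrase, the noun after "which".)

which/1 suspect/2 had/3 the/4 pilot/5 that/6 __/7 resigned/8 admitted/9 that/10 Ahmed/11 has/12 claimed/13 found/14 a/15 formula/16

5

The marked gap is inside the relative clause, the subject of "resigned".
Its filler is the head noun "pilot" (via "that"), at word 5.
(The other dependency links word 2 to a gap after word 13.)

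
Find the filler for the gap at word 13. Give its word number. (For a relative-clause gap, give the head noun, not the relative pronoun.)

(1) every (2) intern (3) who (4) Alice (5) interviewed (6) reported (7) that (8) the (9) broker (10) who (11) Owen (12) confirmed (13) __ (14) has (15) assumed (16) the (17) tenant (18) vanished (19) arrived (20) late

The gap at 13 is the subject of "assumed", inside a relative clause.
The relative pronoun is "who" (word 10); it is bound by the head noun immediately before it.
Its filler is the head noun "broker", at word 9.

9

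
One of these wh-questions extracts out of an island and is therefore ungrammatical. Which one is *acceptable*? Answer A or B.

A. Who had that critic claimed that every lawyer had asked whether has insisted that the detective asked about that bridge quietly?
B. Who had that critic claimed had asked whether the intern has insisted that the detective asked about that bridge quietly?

B

In A, the wh-phrase is extracted from inside a wh-island (introduced by "whether"), which blocks movement.
In B, the extraction path crosses only that-complement boundaries, which are transparent.
So B is grammatical.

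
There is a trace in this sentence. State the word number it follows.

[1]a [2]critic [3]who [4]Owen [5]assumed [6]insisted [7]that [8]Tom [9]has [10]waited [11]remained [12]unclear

5

The displaced element is "a critic" (word 2).
It is linked across 1 clause boundary (Ø).
It functions as the subject of "insisted", so the gap sits immediately after word 5 ("assumed").
Base order: Owen assumed a critic insisted that Tom has waited.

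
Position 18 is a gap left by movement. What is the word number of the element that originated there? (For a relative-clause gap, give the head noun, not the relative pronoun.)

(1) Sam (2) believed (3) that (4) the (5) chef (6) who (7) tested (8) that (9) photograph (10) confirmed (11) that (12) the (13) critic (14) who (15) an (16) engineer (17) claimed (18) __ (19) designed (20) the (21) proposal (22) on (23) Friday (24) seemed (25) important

The gap at 18 is the subject of "designed", inside a relative clause.
The relative pronoun is "who" (word 14); it is bound by the head noun immediately before it.
Its filler is the head noun "critic", at word 13.

13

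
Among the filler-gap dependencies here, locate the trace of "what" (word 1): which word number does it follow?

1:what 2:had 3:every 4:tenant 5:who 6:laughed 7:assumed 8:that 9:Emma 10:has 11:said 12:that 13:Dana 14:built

14

The displaced element is "what" (word 1).
It is linked across 2 clause boundaries (that → that).
It functions as the direct object of "built", so the gap sits immediately after word 14 ("built").
Base order: Every tenant who laughed had assumed that Emma has said that Dana built what.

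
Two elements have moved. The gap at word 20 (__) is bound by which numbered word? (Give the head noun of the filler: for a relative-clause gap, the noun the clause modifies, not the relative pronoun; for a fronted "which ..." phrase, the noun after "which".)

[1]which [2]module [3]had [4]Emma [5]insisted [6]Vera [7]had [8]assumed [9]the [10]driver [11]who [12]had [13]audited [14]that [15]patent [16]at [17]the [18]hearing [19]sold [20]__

The marked gap is the direct object of "sold".
Its filler is the fronted wh-phrase "which module", at word 2.
(The other dependency links word 10 to a gap after word 11.)

2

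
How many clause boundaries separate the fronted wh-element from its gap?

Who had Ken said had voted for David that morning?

"who" is extracted from the subject of "voted".
Boundaries crossed, outermost first: [Ø] — 1 in total.

1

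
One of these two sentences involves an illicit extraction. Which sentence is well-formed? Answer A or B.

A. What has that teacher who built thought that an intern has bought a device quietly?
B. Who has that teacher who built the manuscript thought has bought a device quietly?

B

In A, the wh-phrase is extracted from inside a complex-NP island (relative clause) (introduced by "who"), which blocks movement.
In B, the extraction path crosses only that-complement boundaries, which are transparent.
So B is grammatical.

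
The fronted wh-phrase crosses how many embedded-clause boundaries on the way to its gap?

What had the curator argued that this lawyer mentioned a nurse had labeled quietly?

2

"what" is extracted from the object of "labeled".
Boundaries crossed, outermost first: [that], [Ø] — 2 in total.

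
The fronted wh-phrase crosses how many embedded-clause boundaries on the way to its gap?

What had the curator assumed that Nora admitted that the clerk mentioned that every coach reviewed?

3

"what" is extracted from the object of "reviewed".
Boundaries crossed, outermost first: [that], [that], [that] — 3 in total.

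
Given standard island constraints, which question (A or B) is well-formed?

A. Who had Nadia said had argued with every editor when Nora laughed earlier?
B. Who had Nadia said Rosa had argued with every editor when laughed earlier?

A

In B, the wh-phrase is extracted from inside an adjunct island (introduced by "when"), which blocks movement.
In A, the extraction path crosses only that-complement boundaries, which are transparent.
So A is grammatical.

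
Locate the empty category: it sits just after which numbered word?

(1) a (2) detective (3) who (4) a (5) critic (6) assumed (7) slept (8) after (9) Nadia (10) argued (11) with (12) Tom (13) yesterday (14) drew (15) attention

6

The displaced element is "a detective" (word 2).
It is linked across 1 clause boundary (Ø).
It functions as the subject of "slept", so the gap sits immediately after word 6 ("assumed").
Base order: A critic assumed that a detective slept after Nadia argued with Tom yesterday.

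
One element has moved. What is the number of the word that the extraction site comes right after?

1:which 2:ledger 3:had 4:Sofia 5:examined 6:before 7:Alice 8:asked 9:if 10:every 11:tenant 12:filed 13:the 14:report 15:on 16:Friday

The displaced element is "which ledger" (word 2).
It functions as the direct object of "examined", so the gap sits immediately after word 5 ("examined").
Base order: Sofia had examined which ledger before Alice asked if every tenant filed the report on Friday.

5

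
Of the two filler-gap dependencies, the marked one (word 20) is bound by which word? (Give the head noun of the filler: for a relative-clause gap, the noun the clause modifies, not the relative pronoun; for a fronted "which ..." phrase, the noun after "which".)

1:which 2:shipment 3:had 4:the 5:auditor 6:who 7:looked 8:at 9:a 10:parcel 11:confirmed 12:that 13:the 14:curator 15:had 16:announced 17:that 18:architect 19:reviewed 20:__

The marked gap is the direct object of "reviewed".
Its filler is the fronted wh-phrase "which shipment", at word 2.
(The other dependency links word 5 to a gap after word 6.)

2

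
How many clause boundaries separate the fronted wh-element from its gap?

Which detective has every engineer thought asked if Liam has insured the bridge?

1

"which detective" is extracted from the subject of "asked".
Boundaries crossed, outermost first: [Ø] — 1 in total.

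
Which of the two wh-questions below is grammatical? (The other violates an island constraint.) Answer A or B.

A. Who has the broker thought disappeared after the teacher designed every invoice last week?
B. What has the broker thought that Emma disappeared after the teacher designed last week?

A

In B, the wh-phrase is extracted from inside an adjunct island (introduced by "after"), which blocks movement.
In A, the extraction path crosses only that-complement boundaries, which are transparent.
So A is grammatical.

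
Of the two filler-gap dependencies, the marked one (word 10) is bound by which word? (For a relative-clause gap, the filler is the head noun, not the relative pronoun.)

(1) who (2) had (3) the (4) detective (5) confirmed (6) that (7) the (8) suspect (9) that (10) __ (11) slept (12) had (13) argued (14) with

The marked gap is inside the relative clause, the subject of "slept".
Its filler is the head noun "suspect" (via "that"), at word 8.
(The other dependency links word 1 to a gap after word 14.)

8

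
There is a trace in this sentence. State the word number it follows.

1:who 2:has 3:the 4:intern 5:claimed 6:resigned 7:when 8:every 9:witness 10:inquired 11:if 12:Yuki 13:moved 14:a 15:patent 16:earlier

5

The displaced element is "who" (word 1).
It is linked across 1 clause boundary (Ø).
It functions as the subject of "resigned", so the gap sits immediately after word 5 ("claimed").
Base order: The intern has claimed that who resigned when every witness inquired if Yuki moved a patent earlier.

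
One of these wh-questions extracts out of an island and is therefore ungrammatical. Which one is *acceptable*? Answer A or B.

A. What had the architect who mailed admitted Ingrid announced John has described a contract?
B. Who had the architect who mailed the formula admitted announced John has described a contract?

In A, the wh-phrase is extracted from inside a complex-NP island (relative clause) (introduced by "who"), which blocks movement.
In B, the extraction path crosses only that-complement boundaries, which are transparent.
So B is grammatical.

B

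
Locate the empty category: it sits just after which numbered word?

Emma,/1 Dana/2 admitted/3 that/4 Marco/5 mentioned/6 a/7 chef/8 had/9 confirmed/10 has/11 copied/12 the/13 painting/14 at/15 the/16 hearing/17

The displaced element is "Emma" (word 1).
It is linked across 3 clause boundaries (that → Ø → Ø).
It functions as the subject of "copied", so the gap sits immediately after word 10 ("confirmed").
Base order: Dana admitted that Marco mentioned a chef had confirmed that Emma has copied the painting at the hearing.

10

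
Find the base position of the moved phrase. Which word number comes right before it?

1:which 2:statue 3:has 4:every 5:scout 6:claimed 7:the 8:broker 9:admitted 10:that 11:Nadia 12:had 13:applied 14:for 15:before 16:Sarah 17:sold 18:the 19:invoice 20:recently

14

The displaced element is "which statue" (word 2).
It is linked across 2 clause boundaries (Ø → that).
It functions as the object of the preposition "for" of "applied", so the gap sits immediately after word 14 ("for").
Base order: Every scout has claimed the broker admitted that Nadia had applied for which statue before Sarah sold the invoice recently.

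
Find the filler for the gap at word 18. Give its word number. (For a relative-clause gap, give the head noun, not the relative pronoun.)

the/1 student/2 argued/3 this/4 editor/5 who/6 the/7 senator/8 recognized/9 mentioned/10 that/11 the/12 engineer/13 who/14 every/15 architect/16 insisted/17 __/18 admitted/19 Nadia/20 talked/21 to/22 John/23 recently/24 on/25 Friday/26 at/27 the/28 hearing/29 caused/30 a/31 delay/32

The gap at 18 is the subject of "admitted", inside a relative clause.
The relative pronoun is "who" (word 14); it is bound by the head noun immediately before it.
Its filler is the head noun "engineer", at word 13.

13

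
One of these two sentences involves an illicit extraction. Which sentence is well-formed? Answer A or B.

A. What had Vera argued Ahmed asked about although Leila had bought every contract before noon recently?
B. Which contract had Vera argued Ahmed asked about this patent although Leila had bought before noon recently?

In B, the wh-phrase is extracted from inside an adjunct island (introduced by "although"), which blocks movement.
In A, the extraction path crosses only that-complement boundaries, which are transparent.
So A is grammatical.

A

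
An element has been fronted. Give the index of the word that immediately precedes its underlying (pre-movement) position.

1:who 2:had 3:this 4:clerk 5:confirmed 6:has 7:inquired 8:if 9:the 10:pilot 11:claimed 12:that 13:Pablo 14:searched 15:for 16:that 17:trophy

5

The displaced element is "who" (word 1).
It is linked across 1 clause boundary (Ø).
It functions as the subject of "inquired", so the gap sits immediately after word 5 ("confirmed").
Base order: This clerk had confirmed that who has inquired if the pilot claimed that Pablo searched for that trophy.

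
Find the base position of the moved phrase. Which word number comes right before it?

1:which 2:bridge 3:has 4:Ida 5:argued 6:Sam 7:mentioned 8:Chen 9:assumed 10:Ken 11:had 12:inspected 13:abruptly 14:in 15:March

12

The displaced element is "which bridge" (word 2).
It is linked across 3 clause boundaries (Ø → Ø → Ø).
It functions as the direct object of "inspected", so the gap sits immediately after word 12 ("inspected").
Base order: Ida has argued Sam mentioned Chen assumed Ken had inspected which bridge abruptly in March.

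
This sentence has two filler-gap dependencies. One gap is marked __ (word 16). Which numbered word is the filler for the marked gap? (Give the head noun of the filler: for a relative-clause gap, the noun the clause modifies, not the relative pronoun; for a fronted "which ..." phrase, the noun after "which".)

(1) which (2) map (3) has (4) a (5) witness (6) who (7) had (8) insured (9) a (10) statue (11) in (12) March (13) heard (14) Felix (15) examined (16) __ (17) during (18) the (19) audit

2

The marked gap is the direct object of "examined".
Its filler is the fronted wh-phrase "which map", at word 2.
(The other dependency links word 5 to a gap after word 6.)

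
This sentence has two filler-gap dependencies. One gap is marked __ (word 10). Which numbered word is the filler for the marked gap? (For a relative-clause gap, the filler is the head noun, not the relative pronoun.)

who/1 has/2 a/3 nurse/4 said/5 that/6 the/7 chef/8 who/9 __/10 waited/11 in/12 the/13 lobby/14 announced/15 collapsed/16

8

The marked gap is inside the relative clause, the subject of "waited".
Its filler is the head noun "chef" (via "who"), at word 8.
(The other dependency links word 1 to a gap after word 15.)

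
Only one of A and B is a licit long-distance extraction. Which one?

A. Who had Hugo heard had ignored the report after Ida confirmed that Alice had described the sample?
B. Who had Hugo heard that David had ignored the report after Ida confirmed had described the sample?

In B, the wh-phrase is extracted from inside an adjunct island (introduced by "after"), which blocks movement.
In A, the extraction path crosses only that-complement boundaries, which are transparent.
So A is grammatical.

A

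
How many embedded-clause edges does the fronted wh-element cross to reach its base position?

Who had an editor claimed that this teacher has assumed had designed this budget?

2

"who" is extracted from the subject of "designed".
Boundaries crossed, outermost first: [that], [Ø] — 2 in total.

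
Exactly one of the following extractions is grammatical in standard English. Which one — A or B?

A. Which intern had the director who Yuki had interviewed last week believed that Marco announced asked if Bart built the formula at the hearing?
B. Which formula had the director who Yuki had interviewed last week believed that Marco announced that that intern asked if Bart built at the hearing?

In B, the wh-phrase is extracted from inside a wh-island (introduced by "if"), which blocks movement.
In A, the extraction path crosses only that-complement boundaries, which are transparent.
So A is grammatical.

A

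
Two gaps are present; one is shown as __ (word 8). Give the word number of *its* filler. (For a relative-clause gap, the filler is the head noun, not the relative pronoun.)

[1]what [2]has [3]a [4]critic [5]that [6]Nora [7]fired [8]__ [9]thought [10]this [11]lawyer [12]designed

4

The marked gap is inside the relative clause, the direct object of "fired".
Its filler is the head noun "critic" (via "that"), at word 4.
(The other dependency links word 1 to a gap after word 12.)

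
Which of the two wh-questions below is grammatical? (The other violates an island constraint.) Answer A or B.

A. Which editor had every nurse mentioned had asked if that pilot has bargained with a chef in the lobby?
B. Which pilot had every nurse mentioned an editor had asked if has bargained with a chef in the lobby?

In B, the wh-phrase is extracted from inside a wh-island (introduced by "if"), which blocks movement.
In A, the extraction path crosses only that-complement boundaries, which are transparent.
So A is grammatical.

A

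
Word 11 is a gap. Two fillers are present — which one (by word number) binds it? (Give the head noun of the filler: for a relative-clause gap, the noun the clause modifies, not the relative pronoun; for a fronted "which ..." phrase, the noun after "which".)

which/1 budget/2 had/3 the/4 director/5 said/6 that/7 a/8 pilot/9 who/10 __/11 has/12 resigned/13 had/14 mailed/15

The marked gap is inside the relative clause, the subject of "resigned".
Its filler is the head noun "pilot" (via "who"), at word 9.
(The other dependency links word 2 to a gap after word 15.)

9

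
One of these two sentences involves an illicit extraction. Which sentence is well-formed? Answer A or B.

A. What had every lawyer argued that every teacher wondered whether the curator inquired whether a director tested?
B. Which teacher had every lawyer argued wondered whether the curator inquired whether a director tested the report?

In A, the wh-phrase is extracted from inside a wh-island (introduced by "whether"), which blocks movement.
In B, the extraction path crosses only that-complement boundaries, which are transparent.
So B is grammatical.

B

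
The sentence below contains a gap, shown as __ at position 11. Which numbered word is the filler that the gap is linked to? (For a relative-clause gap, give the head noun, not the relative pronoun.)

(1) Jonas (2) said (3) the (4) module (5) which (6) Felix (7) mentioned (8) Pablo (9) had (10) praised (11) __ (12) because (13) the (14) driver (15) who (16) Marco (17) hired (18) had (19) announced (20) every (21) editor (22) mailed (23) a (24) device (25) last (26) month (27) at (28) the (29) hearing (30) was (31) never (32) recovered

4

The gap at 11 is the object of "praised", inside a relative clause.
The relative pronoun is "which" (word 5); it is bound by the head noun immediately before it.
Its filler is the head noun "module", at word 4.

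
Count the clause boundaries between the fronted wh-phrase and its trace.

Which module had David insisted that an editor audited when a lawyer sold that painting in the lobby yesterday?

1

"which module" is extracted from the object of "audited".
Boundaries crossed, outermost first: [that] — 1 in total.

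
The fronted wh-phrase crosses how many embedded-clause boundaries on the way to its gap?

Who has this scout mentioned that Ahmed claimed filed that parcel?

2

"who" is extracted from the subject of "filed".
Boundaries crossed, outermost first: [that], [Ø] — 2 in total.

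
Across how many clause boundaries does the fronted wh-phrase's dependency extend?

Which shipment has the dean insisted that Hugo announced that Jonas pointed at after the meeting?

2

"which shipment" is extracted from the PP object of "pointed".
Boundaries crossed, outermost first: [that], [that] — 2 in total.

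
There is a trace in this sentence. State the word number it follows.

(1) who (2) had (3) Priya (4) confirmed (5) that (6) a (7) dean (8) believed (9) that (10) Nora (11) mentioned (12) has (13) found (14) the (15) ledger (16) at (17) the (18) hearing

11

The displaced element is "who" (word 1).
It is linked across 3 clause boundaries (that → that → Ø).
It functions as the subject of "found", so the gap sits immediately after word 11 ("mentioned").
Base order: Priya had confirmed that a dean believed that Nora mentioned that who has found the ledger at the hearing.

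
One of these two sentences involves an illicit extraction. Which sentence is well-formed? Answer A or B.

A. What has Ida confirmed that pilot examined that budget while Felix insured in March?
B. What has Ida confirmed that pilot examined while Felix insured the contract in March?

B

In A, the wh-phrase is extracted from inside an adjunct island (introduced by "while"), which blocks movement.
In B, the extraction path crosses only that-complement boundaries, which are transparent.
So B is grammatical.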